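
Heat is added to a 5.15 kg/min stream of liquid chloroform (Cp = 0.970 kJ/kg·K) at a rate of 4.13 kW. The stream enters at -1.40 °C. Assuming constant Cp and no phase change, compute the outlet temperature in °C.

Q = 4.13 kW = 247.8 kJ/min
ΔT = Q/(ṁ·Cp) = 247.8/(5.15×0.970) = 49.605 K
T_out = -1.40 + 49.605 = 48.205 °C

T_out = 48.2 °C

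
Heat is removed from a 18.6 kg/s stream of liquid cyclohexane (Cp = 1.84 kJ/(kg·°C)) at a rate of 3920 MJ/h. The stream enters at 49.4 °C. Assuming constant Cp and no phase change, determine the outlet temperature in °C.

Q = 3920 MJ/h = 1088.9 kJ/s
ΔT = Q/(ṁ·Cp) = 1088.9/(18.6×1.84) = 31.817 K
T_out = 49.4 − 31.817 = 17.583 °C

T_out = 17.6 °C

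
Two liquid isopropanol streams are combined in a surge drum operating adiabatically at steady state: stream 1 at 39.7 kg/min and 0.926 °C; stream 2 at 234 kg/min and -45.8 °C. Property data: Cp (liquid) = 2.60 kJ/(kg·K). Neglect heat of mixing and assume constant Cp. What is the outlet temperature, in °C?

No heat crosses the boundary, so H_out = H_in.
T_out = Σ ṁᵢCp,ᵢTᵢ / Σ ṁᵢCp,ᵢ
      = -27769 / 711.62 = -39.022 °C

T_out = -39.0 °C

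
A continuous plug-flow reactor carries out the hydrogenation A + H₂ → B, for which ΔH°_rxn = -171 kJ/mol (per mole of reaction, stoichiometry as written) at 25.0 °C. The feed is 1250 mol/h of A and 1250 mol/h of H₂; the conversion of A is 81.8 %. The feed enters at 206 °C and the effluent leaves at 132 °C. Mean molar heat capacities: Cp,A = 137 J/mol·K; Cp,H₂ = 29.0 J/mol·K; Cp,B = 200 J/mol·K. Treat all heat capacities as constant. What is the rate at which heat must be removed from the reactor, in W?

Q_out = 51800 W

Extent of reaction ξ = 0.818 × 1250 = 1022.5 mol/h
Reaction term: ξ·ΔH°_rxn = 1022.5 × -171 = -174850 kJ/h
Sensible, feed 206→25 °C: -37558 kJ/h
Outlet flows (mol/h): A 227.5, H₂ 227.5, B 1022.5
Sensible, products 25→132 °C: 25922 kJ/h
Q = ΔH = -186480 kJ/h = -51.801 kW
Heat removed = 51801 W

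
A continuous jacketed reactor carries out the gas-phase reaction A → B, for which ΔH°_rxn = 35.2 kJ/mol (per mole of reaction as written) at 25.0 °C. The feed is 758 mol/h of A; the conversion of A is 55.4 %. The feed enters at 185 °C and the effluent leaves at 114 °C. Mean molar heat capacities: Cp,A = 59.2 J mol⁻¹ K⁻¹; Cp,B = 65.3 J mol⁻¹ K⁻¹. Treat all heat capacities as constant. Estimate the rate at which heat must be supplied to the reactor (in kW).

Extent of reaction ξ = 0.554 × 758 = 419.93 mol/h
Reaction term: ξ·ΔH°_rxn = 419.93 × 35.2 = 14782 kJ/h
Sensible, feed 185→25 °C: -7179.8 kJ/h
Outlet flows (mol/h): A 338.07, B 419.93
Sensible, products 25→114 °C: 4221.7 kJ/h
Q = ΔH = 11824 kJ/h = 3.2843 kW
Heat supplied = 3.2843 kW

Q_in = 3.28 kW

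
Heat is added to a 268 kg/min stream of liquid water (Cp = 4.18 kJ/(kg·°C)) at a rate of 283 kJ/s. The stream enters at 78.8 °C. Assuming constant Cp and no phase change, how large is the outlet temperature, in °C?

T_out = 94.0 °C

Q = 283 kJ/s = 16980 kJ/min
ΔT = Q/(ṁ·Cp) = 16980/(268×4.18) = 15.157 K
T_out = 78.8 + 15.157 = 93.957 °C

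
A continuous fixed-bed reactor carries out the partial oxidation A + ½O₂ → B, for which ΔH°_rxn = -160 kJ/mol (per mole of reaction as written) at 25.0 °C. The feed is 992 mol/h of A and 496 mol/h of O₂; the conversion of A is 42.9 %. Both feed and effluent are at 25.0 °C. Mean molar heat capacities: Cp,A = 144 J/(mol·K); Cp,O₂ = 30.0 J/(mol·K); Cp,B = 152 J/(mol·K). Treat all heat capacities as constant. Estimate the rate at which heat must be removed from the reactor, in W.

Q_out = 18900 W

Extent of reaction ξ = 0.429 × 992 = 425.57 mol/h
Reaction term: ξ·ΔH°_rxn = 425.57 × -160 = -68091 kJ/h
Q = ΔH = -68091 kJ/h = -18.914 kW
Heat removed = 18914 W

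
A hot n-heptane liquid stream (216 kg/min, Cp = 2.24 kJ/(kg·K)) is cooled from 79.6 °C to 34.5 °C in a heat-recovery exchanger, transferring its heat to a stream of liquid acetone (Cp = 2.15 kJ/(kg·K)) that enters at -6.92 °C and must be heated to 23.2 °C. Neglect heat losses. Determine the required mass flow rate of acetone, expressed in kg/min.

Heat released by hot stream: Q = 216 × 2.24 × (79.6 − 34.5) = 21821 kJ/min
Energy balance on cold side (adiabatic exchanger): Q = ṁ_c·Cp_c·(T_c,out − T_c,in)
ṁ_c = 21821 / [2.15 × (23.2 − -6.92)] = 336.97 kg/min

ṁ_c = 337 kg/min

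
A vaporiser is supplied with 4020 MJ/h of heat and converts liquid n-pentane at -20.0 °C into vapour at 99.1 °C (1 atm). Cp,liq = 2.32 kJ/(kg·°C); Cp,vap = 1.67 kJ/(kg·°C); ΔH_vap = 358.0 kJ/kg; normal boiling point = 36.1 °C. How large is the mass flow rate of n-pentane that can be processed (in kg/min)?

ṁ = 113 kg/min

Δh = 2.32×(36.1−-20.0) + 358.0 + 1.67×(99.1−36.1) = 593.36 kJ/kg
Q = 4020 MJ/h = 1116.7 kJ/s = 67000 kJ/min
ṁ = Q/Δh = 67000 / 593.36 = 112.92 kg/min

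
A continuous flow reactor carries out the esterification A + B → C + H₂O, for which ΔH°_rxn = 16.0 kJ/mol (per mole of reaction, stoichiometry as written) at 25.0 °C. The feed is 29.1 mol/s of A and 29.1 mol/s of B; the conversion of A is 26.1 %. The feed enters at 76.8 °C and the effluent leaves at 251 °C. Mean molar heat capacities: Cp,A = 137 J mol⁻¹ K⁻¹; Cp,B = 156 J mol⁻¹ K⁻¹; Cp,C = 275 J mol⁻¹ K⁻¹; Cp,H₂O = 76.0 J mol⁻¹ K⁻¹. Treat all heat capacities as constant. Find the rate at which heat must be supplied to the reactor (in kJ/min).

Extent of reaction ξ = 0.261 × 29.1 = 7.5951 mol/s
Reaction term: ξ·ΔH°_rxn = 7.5951 × 16.0 = 121.52 kJ/s
Sensible, feed 76.8→25 °C: -441.66 kJ/s
Outlet flows (mol/s): A 21.505, B 21.505, C 7.5951, H₂O 7.5951
Sensible, products 25→251 °C: 2026.5 kJ/s
Q = ΔH = 1706.4 kJ/s = 1706.4 kW
Heat supplied = 102380 kJ/min

Q_in = 102000 kJ/min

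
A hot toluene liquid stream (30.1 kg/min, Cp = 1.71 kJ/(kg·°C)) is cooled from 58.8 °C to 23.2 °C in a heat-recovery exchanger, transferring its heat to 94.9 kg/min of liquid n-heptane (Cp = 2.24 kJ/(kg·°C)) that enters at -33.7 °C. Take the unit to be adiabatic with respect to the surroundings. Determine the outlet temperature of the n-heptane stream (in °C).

T_c,out = -25.1 °C

Heat released by hot stream: Q = 30.1 × 1.71 × (58.8 − 23.2) = 1832.4 kJ/min
Energy balance on cold side (adiabatic exchanger): Q = ṁ_c·Cp_c·(T_c,out − T_c,in)
T_c,out = -33.7 + 1832.4/(94.9 × 2.24) = -25.08 °C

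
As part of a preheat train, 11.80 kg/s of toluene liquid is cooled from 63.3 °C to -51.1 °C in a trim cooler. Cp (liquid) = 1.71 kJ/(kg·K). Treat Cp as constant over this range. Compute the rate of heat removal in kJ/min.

Q = ṁ·Cp·ΔT = 11.80 × 1.71 × (-51.1 − 63.3) = -2308.4 kJ/s
Cooling duty = 138500 kJ/min

Q_c = 139000 kJ/min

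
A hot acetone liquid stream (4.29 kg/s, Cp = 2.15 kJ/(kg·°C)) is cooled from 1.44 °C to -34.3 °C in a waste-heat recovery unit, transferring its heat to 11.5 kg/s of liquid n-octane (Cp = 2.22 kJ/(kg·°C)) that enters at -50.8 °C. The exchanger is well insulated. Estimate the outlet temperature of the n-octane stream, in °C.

T_c,out = -37.9 °C

Heat released by hot stream: Q = 4.29 × 2.15 × (1.44 − -34.3) = 329.65 kJ/s
Energy balance on cold side (adiabatic exchanger): Q = ṁ_c·Cp_c·(T_c,out − T_c,in)
T_c,out = -50.8 + 329.65/(11.5 × 2.22) = -37.888 °C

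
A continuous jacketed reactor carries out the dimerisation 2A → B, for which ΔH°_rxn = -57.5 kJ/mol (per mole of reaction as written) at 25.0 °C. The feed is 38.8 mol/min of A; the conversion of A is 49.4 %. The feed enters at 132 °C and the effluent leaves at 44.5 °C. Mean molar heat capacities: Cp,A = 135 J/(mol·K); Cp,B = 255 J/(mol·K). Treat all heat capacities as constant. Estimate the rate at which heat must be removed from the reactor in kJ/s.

Q_out = 16.9 kJ/s

Extent of reaction ξ = 0.494 × 38.8 / 2 = 9.5836 mol/min
Reaction term: ξ·ΔH°_rxn = 9.5836 × -57.5 = -551.06 kJ/min
Sensible, feed 132→25 °C: -560.47 kJ/min
Outlet flows (mol/min): A 19.633, B 9.5836
Sensible, products 25→44.5 °C: 99.338 kJ/min
Q = ΔH = -1012.2 kJ/min = -16.87 kW
Heat removed = 16.87 kJ/s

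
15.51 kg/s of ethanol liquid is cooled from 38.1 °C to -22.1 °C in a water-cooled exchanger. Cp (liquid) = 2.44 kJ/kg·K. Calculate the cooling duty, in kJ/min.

Q = ṁ·Cp·ΔT = 15.51 × 2.44 × (-22.1 − 38.1) = -2278.2 kJ/s
Cooling duty = 136690 kJ/min

Q_c = 137000 kJ/min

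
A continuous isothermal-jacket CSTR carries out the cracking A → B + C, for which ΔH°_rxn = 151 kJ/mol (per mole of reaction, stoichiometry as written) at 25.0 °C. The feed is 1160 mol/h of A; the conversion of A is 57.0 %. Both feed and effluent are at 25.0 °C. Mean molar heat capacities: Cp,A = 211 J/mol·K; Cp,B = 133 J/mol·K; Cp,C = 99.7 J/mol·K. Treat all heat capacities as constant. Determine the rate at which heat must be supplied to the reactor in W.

Extent of reaction ξ = 0.570 × 1160 = 661.2 mol/h
Reaction term: ξ·ΔH°_rxn = 661.2 × 151 = 99841 kJ/h
Q = ΔH = 99841 kJ/h = 27.734 kW
Heat supplied = 27734 W

Q_in = 27700 W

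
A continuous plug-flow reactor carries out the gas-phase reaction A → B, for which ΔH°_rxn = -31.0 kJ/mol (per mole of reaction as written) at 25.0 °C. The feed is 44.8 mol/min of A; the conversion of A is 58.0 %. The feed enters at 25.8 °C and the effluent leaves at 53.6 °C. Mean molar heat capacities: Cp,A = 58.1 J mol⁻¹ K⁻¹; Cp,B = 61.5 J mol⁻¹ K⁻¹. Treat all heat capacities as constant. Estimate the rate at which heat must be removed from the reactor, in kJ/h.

Q_out = 43800 kJ/h

Extent of reaction ξ = 0.580 × 44.8 = 25.984 mol/min
Reaction term: ξ·ΔH°_rxn = 25.984 × -31.0 = -805.5 kJ/min
Sensible, feed 25.8→25 °C: -2.0823 kJ/min
Outlet flows (mol/min): A 18.816, B 25.984
Sensible, products 25→53.6 °C: 76.969 kJ/min
Q = ΔH = -730.62 kJ/min = -12.177 kW
Heat removed = 43837 kJ/h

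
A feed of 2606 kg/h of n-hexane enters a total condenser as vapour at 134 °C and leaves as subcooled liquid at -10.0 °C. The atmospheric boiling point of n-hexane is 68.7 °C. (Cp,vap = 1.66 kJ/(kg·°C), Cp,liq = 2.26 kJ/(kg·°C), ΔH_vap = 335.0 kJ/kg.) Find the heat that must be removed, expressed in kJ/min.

vapour 134→68.7 °C: -108.4 kJ/kg
condensation at 68.7 °C: -335 kJ/kg
liquid 68.7→-10.0 °C: -177.86 kJ/kg
Δh = -108.4 + -335 + -177.86 = -621.26 kJ/kg
Q = ṁ·Δh = 2606 kg/h × -621.26 kJ/kg = -1.619e+06 kJ/h
|Q| = 449.72 kW = 26983 kJ/min

Q_c = 27000 kJ/min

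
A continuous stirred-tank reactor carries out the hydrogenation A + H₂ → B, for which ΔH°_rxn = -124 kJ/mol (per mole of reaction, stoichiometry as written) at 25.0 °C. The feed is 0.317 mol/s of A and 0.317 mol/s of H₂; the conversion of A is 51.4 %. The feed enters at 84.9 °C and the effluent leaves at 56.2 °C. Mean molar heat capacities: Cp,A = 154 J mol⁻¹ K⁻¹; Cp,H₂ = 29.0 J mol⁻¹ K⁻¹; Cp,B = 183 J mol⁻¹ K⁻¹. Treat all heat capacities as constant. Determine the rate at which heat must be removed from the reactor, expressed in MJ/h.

Q_out = 78.7 MJ/h

Extent of reaction ξ = 0.514 × 0.317 = 0.16294 mol/s
Reaction term: ξ·ΔH°_rxn = 0.16294 × -124 = -20.204 kJ/s
Sensible, feed 84.9→25 °C: -3.4749 kJ/s
Outlet flows (mol/s): A 0.15406, H₂ 0.15406, B 0.16294
Sensible, products 25→56.2 °C: 1.8099 kJ/s
Q = ΔH = -21.869 kJ/s = -21.869 kW
Heat removed = 78.729 MJ/h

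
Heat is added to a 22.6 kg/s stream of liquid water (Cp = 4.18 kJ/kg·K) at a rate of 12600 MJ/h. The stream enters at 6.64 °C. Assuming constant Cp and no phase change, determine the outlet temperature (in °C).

T_out = 43.7 °C

Q = 12600 MJ/h = 3500 kJ/s
ΔT = Q/(ṁ·Cp) = 3500/(22.6×4.18) = 37.05 K
T_out = 6.64 + 37.05 = 43.69 °C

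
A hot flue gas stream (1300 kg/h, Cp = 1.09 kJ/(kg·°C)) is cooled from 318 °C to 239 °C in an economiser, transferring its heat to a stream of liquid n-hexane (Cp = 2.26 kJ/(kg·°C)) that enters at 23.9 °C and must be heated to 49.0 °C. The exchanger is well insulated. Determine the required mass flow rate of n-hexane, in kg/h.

Heat released by hot stream: Q = 1300 × 1.09 × (318 − 239) = 111940 kJ/h
Energy balance on cold side (adiabatic exchanger): Q = ṁ_c·Cp_c·(T_c,out − T_c,in)
ṁ_c = 111940 / [2.26 × (49.0 − 23.9)] = 1973.4 kg/h

ṁ_c = 1970 kg/h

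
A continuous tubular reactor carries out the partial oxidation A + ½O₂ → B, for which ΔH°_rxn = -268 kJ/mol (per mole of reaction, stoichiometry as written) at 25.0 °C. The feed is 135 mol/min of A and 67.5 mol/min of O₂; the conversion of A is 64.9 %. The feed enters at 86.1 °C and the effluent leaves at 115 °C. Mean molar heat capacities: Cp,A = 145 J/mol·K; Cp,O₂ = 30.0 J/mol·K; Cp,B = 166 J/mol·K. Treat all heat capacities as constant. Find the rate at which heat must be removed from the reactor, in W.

Extent of reaction ξ = 0.649 × 135 = 87.615 mol/min
Reaction term: ξ·ΔH°_rxn = 87.615 × -268 = -23481 kJ/min
Sensible, feed 86.1→25 °C: -1319.8 kJ/min
Outlet flows (mol/min): A 47.385, O₂ 23.692, B 87.615
Sensible, products 25→115 °C: 1991.3 kJ/min
Q = ΔH = -22809 kJ/min = -380.15 kW
Heat removed = 380150 W

Q_out = 380000 W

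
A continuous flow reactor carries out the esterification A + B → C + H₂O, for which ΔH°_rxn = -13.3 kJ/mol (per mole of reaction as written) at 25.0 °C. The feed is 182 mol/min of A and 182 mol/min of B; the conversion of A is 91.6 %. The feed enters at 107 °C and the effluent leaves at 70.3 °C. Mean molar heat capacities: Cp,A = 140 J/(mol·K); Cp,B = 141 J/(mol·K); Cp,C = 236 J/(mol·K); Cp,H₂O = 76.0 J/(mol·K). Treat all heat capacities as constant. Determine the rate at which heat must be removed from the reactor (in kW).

Q_out = 64.3 kW

Extent of reaction ξ = 0.916 × 182 = 166.71 mol/min
Reaction term: ξ·ΔH°_rxn = 166.71 × -13.3 = -2217.3 kJ/min
Sensible, feed 107→25 °C: -4193.6 kJ/min
Outlet flows (mol/min): A 15.288, B 15.288, C 166.71, H₂O 166.71
Sensible, products 25→70.3 °C: 2550.8 kJ/min
Q = ΔH = -3860.1 kJ/min = -64.334 kW
Heat removed = 64.334 kW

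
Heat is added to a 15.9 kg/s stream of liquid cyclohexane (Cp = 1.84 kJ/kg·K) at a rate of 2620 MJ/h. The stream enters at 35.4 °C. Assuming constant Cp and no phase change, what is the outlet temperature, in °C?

T_out = 60.3 °C

Q = 2620 MJ/h = 727.78 kJ/s
ΔT = Q/(ṁ·Cp) = 727.78/(15.9×1.84) = 24.876 K
T_out = 35.4 + 24.876 = 60.276 °C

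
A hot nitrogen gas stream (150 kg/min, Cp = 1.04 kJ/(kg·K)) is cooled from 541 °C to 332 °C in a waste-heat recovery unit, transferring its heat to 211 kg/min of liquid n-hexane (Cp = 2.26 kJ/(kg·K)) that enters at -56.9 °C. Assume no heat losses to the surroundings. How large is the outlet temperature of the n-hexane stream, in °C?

Heat released by hot stream: Q = 150 × 1.04 × (541 − 332) = 32604 kJ/min
Energy balance on cold side (adiabatic exchanger): Q = ṁ_c·Cp_c·(T_c,out − T_c,in)
T_c,out = -56.9 + 32604/(211 × 2.26) = 11.472 °C

T_c,out = 11.5 °C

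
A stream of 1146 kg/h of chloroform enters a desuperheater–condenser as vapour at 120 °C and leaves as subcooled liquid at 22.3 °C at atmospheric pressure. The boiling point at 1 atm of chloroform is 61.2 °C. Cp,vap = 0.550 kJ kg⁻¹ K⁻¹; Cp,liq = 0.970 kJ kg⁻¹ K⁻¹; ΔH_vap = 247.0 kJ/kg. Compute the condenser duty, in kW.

vapour 120→61.2 °C: -32.34 kJ/kg
condensation at 61.2 °C: -247 kJ/kg
liquid 61.2→22.3 °C: -37.733 kJ/kg
Δh = -32.34 + -247 + -37.733 = -317.07 kJ/kg
Q = ṁ·Δh = 1146 kg/h × -317.07 kJ/kg = -363370 kJ/h
|Q| = 100.93 kW

Q_c = 101 kW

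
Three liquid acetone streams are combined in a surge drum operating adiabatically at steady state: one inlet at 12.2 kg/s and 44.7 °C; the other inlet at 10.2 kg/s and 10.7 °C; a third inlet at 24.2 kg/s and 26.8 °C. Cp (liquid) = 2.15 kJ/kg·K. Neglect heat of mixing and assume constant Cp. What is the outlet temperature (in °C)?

Adiabatic, steady state ⇒ Σ ṁᵢCp,ᵢ(T_out − Tᵢ) = 0
Σ ṁᵢCp,ᵢTᵢ = 12.2×2.15×44.7 + 10.2×2.15×10.7 + 24.2×2.15×26.8 = 2801.5
Σ ṁᵢCp,ᵢ = 12.2×2.15 + 10.2×2.15 + 24.2×2.15 = 100.19
T_out = 2801.5 / 100.19 = 27.962 °C

T_out = 28.0 °C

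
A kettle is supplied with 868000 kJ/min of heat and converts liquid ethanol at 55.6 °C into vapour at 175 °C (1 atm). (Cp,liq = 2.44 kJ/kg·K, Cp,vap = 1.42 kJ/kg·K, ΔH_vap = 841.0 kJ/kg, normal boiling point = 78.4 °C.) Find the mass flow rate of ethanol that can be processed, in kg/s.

ṁ = 14.0 kg/s

Δh = 2.44×(78.4−55.6) + 841.0 + 1.42×(175−78.4) = 1033.8 kJ/kg
Q = 868000 kJ/min = 14467 kJ/s = 14467 kJ/s
ṁ = Q/Δh = 14467 / 1033.8 = 13.994 kg/s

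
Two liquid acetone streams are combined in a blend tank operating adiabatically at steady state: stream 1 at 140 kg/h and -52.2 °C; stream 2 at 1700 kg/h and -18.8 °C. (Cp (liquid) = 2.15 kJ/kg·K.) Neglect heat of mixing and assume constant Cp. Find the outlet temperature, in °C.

No heat crosses the boundary, so H_out = H_in.
T_out = Σ ṁᵢCp,ᵢTᵢ / Σ ṁᵢCp,ᵢ
      = -84426 / 3956 = -21.341 °C

T_out = -21.3 °C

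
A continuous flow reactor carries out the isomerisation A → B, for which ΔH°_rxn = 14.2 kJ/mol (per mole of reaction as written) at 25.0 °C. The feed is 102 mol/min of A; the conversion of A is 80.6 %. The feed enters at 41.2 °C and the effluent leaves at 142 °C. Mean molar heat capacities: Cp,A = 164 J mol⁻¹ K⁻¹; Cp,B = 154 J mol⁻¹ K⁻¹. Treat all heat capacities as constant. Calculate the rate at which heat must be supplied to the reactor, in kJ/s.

Extent of reaction ξ = 0.806 × 102 = 82.212 mol/min
Reaction term: ξ·ΔH°_rxn = 82.212 × 14.2 = 1167.4 kJ/min
Sensible, feed 41.2→25 °C: -270.99 kJ/min
Outlet flows (mol/min): A 19.788, B 82.212
Sensible, products 25→142 °C: 1861 kJ/min
Q = ΔH = 2757.4 kJ/min = 45.957 kW
Heat supplied = 45.957 kJ/s

Q_in = 46.0 kJ/s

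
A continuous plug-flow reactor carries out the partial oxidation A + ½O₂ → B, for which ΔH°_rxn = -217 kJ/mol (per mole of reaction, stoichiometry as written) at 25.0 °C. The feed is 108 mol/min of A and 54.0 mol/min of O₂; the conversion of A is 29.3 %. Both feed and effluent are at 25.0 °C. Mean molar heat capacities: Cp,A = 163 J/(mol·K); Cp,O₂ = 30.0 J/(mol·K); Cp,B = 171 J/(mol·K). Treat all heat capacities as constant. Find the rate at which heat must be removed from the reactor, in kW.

Extent of reaction ξ = 0.293 × 108 = 31.644 mol/min
Reaction term: ξ·ΔH°_rxn = 31.644 × -217 = -6866.7 kJ/min
Q = ΔH = -6866.7 kJ/min = -114.45 kW
Heat removed = 114.45 kW

Q_out = 114 kW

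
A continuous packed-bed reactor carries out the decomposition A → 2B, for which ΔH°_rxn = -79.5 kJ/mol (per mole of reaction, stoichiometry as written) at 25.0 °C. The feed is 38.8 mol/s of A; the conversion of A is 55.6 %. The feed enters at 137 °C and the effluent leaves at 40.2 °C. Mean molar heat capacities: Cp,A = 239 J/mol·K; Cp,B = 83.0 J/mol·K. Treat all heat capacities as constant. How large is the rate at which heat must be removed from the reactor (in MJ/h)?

Q_out = 9490 MJ/h

Extent of reaction ξ = 0.556 × 38.8 = 21.573 mol/s
Reaction term: ξ·ΔH°_rxn = 21.573 × -79.5 = -1715 kJ/s
Sensible, feed 137→25 °C: -1038.6 kJ/s
Outlet flows (mol/s): A 17.227, B 43.146
Sensible, products 25→40.2 °C: 117.02 kJ/s
Q = ΔH = -2636.6 kJ/s = -2636.6 kW
Heat removed = 9491.8 MJ/h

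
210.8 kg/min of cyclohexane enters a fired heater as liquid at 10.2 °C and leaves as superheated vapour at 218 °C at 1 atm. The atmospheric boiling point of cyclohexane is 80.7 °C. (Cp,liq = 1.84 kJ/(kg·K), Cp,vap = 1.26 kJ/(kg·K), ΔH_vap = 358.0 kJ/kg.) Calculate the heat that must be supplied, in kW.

Q = 2320 kW

liquid 10.2→80.7 °C: 129.72 kJ/kg
vaporisation at 80.7 °C: 358 kJ/kg
vapour 80.7→218 °C: 173 kJ/kg
Δh = 129.72 + 358 + 173 = 660.72 kJ/kg
Q = ṁ·Δh = 210.8 kg/min × 660.72 kJ/kg = 139280 kJ/min
|Q| = 2321.3 kW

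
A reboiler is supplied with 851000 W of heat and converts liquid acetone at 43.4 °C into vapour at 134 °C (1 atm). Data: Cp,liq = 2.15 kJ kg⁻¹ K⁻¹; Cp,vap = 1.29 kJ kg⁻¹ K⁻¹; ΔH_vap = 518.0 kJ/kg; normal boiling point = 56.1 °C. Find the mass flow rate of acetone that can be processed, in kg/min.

Δh = 2.15×(56.1−43.4) + 518.0 + 1.29×(134−56.1) = 645.8 kJ/kg
Q = 851000 W = 851 kJ/s = 51060 kJ/min
ṁ = Q/Δh = 51060 / 645.8 = 79.065 kg/min

ṁ = 79.1 kg/min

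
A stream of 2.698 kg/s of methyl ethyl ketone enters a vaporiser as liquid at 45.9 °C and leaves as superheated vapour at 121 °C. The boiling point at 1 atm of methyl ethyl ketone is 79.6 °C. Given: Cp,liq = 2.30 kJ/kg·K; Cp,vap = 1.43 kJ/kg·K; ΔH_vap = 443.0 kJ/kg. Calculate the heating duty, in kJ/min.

liquid 45.9→79.6 °C: 77.51 kJ/kg
vaporisation at 79.6 °C: 443 kJ/kg
vapour 79.6→121 °C: 59.202 kJ/kg
Δh = 77.51 + 443 + 59.202 = 579.71 kJ/kg
Q = ṁ·Δh = 2.698 kg/s × 579.71 kJ/kg = 1564.1 kJ/s
|Q| = 1564.1 kW = 93844 kJ/min

Q = 93800 kJ/min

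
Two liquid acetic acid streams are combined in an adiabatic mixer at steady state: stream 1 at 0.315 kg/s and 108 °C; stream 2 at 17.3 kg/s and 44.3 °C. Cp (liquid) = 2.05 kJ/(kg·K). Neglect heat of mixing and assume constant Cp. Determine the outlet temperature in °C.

T_out = 45.4 °C

Adiabatic, steady state ⇒ Σ ṁᵢCp,ᵢ(T_out − Tᵢ) = 0
Σ ṁᵢCp,ᵢTᵢ = 0.315×2.05×108 + 17.3×2.05×44.3 = 1640.8
Σ ṁᵢCp,ᵢ = 0.315×2.05 + 17.3×2.05 = 36.111
T_out = 1640.8 / 36.111 = 45.439 °C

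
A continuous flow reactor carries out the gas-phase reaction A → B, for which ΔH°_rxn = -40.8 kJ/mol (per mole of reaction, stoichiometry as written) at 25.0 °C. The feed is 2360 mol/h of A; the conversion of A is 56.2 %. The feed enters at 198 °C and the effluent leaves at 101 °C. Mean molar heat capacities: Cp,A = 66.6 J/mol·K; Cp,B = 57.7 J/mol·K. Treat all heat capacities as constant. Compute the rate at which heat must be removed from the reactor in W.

Extent of reaction ξ = 0.562 × 2360 = 1326.3 mol/h
Reaction term: ξ·ΔH°_rxn = 1326.3 × -40.8 = -54114 kJ/h
Sensible, feed 198→25 °C: -27191 kJ/h
Outlet flows (mol/h): A 1033.7, B 1326.3
Sensible, products 25→101 °C: 11048 kJ/h
Q = ΔH = -70257 kJ/h = -19.516 kW
Heat removed = 19516 W

Q_out = 19500 W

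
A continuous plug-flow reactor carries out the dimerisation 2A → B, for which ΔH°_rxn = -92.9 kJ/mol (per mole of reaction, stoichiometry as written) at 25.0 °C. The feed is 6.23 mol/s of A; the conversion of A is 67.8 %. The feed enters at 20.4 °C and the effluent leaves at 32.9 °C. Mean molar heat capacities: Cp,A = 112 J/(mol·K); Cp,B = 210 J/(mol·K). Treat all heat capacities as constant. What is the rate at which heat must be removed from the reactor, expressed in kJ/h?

Extent of reaction ξ = 0.678 × 6.23 / 2 = 2.112 mol/s
Reaction term: ξ·ΔH°_rxn = 2.112 × -92.9 = -196.2 kJ/s
Sensible, feed 20.4→25 °C: 3.2097 kJ/s
Outlet flows (mol/s): A 2.0061, B 2.112
Sensible, products 25→32.9 °C: 5.2787 kJ/s
Q = ΔH = -187.71 kJ/s = -187.71 kW
Heat removed = 675770 kJ/h

Q_out = 676000 kJ/h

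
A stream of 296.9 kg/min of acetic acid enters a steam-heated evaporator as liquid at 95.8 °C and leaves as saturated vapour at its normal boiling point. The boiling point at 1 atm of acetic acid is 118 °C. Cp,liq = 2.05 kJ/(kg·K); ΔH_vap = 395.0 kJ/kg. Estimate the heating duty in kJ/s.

Q = 2180 kJ/s

liquid 95.8→118 °C: 45.51 kJ/kg
vaporisation at 118 °C: 395 kJ/kg
Δh = 45.51 + 395 = 440.51 kJ/kg
Q = ṁ·Δh = 296.9 kg/min × 440.51 kJ/kg = 130790 kJ/min
|Q| = 2179.8 kW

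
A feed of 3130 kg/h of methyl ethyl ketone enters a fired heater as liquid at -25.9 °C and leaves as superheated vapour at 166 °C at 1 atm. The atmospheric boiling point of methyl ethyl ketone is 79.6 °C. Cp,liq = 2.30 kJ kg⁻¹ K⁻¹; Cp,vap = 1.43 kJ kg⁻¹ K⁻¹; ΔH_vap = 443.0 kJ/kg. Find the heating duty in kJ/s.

Q = 704 kJ/s

liquid -25.9→79.6 °C: 242.65 kJ/kg
vaporisation at 79.6 °C: 443 kJ/kg
vapour 79.6→166 °C: 123.55 kJ/kg
Δh = 242.65 + 443 + 123.55 = 809.2 kJ/kg
Q = ṁ·Δh = 3130 kg/h × 809.2 kJ/kg = 2.5328e+06 kJ/h
|Q| = 703.56 kW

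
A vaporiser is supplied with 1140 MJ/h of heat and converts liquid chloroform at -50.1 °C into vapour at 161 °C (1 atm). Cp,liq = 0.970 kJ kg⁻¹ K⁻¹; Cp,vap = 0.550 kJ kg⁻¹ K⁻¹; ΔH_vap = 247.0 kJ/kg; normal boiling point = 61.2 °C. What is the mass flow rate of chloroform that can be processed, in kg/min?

ṁ = 46.4 kg/min

Δh = 0.970×(61.2−-50.1) + 247.0 + 0.550×(161−61.2) = 409.85 kJ/kg
Q = 1140 MJ/h = 316.67 kJ/s = 19000 kJ/min
ṁ = Q/Δh = 19000 / 409.85 = 46.358 kg/min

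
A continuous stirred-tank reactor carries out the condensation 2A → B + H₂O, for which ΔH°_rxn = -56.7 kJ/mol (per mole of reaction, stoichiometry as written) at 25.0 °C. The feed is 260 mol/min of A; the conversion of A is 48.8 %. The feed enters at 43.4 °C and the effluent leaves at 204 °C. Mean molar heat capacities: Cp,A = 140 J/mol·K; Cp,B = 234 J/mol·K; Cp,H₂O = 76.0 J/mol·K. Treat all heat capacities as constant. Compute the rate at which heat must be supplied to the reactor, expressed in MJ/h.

Extent of reaction ξ = 0.488 × 260 / 2 = 63.44 mol/min
Reaction term: ξ·ΔH°_rxn = 63.44 × -56.7 = -3597 kJ/min
Sensible, feed 43.4→25 °C: -669.76 kJ/min
Outlet flows (mol/min): A 133.12, B 63.44, H₂O 63.44
Sensible, products 25→204 °C: 6856.3 kJ/min
Q = ΔH = 2589.5 kJ/min = 43.158 kW
Heat supplied = 155.37 MJ/h

Q_in = 155 MJ/h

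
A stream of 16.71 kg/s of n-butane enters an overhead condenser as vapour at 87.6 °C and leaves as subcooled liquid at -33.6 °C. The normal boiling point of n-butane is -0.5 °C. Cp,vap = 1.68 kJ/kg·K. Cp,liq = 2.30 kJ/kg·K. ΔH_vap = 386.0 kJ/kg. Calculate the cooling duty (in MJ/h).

Q_c = 36700 MJ/h

vapour 87.6→-0.5 °C: -148.01 kJ/kg
condensation at -0.5 °C: -386 kJ/kg
liquid -0.5→-33.6 °C: -76.13 kJ/kg
Δh = -148.01 + -386 + -76.13 = -610.14 kJ/kg
Q = ṁ·Δh = 16.71 kg/s × -610.14 kJ/kg = -10195 kJ/s
|Q| = 10195 kW = 36703 MJ/h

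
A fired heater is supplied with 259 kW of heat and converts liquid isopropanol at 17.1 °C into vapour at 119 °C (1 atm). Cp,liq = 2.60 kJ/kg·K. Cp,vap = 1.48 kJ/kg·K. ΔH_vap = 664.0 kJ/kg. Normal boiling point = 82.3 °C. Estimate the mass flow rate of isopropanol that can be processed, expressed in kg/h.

ṁ = 1050 kg/h

Δh = 2.60×(82.3−17.1) + 664.0 + 1.48×(119−82.3) = 887.84 kJ/kg
Q = 259 kW = 259 kJ/s = 932400 kJ/h
ṁ = Q/Δh = 932400 / 887.84 = 1050.2 kg/h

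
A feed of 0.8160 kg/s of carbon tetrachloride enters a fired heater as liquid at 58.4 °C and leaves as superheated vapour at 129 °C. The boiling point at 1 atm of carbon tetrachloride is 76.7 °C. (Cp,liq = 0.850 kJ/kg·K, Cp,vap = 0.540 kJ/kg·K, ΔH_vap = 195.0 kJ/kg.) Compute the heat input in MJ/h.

Q = 701 MJ/h

liquid 58.4→76.7 °C: 15.555 kJ/kg
vaporisation at 76.7 °C: 195 kJ/kg
vapour 76.7→129 °C: 28.242 kJ/kg
Δh = 15.555 + 195 + 28.242 = 238.8 kJ/kg
Q = ṁ·Δh = 0.8160 kg/s × 238.8 kJ/kg = 194.86 kJ/s
|Q| = 194.86 kW = 701.49 MJ/h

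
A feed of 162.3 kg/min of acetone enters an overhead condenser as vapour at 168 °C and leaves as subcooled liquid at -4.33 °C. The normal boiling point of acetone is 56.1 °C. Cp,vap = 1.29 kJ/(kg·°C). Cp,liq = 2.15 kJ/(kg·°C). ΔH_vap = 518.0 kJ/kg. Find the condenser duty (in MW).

Q_c = 2.14 MW

vapour 168→56.1 °C: -144.35 kJ/kg
condensation at 56.1 °C: -518 kJ/kg
liquid 56.1→-4.33 °C: -129.92 kJ/kg
Δh = -144.35 + -518 + -129.92 = -792.28 kJ/kg
Q = ṁ·Δh = 162.3 kg/min × -792.28 kJ/kg = -128590 kJ/min
|Q| = 2143.1 kW = 2.1431 MW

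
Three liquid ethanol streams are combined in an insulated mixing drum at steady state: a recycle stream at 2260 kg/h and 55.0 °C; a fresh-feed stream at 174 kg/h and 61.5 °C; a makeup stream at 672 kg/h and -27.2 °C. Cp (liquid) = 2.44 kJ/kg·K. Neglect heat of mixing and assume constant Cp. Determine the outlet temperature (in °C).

No heat crosses the boundary, so H_out = H_in.
T_out = Σ ṁᵢCp,ᵢTᵢ / Σ ṁᵢCp,ᵢ
      = 284800 / 7578.6 = 37.58 °C

T_out = 37.6 °C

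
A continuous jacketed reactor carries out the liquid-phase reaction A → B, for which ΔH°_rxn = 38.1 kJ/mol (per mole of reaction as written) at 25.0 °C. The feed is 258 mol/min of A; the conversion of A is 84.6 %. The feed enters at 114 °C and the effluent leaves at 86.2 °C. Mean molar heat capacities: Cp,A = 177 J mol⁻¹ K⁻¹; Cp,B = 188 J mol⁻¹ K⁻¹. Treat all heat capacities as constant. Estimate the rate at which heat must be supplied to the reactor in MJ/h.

Q_in = 432 MJ/h

Extent of reaction ξ = 0.846 × 258 = 218.27 mol/min
Reaction term: ξ·ΔH°_rxn = 218.27 × 38.1 = 8316 kJ/min
Sensible, feed 114→25 °C: -4064.3 kJ/min
Outlet flows (mol/min): A 39.732, B 218.27
Sensible, products 25→86.2 °C: 2941.7 kJ/min
Q = ΔH = 7193.4 kJ/min = 119.89 kW
Heat supplied = 431.61 MJ/h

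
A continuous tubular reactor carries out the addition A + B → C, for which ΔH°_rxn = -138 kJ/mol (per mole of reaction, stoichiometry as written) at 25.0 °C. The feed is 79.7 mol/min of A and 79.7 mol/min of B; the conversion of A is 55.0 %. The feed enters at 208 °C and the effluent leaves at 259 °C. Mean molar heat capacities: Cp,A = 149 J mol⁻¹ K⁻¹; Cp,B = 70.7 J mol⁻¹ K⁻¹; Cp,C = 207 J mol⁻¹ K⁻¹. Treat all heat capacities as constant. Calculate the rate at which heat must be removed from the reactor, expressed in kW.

Extent of reaction ξ = 0.550 × 79.7 = 43.835 mol/min
Reaction term: ξ·ΔH°_rxn = 43.835 × -138 = -6049.2 kJ/min
Sensible, feed 208→25 °C: -3204.3 kJ/min
Outlet flows (mol/min): A 35.865, B 35.865, C 43.835
Sensible, products 25→259 °C: 3967.1 kJ/min
Q = ΔH = -5286.5 kJ/min = -88.108 kW
Heat removed = 88.108 kW

Q_out = 88.1 kW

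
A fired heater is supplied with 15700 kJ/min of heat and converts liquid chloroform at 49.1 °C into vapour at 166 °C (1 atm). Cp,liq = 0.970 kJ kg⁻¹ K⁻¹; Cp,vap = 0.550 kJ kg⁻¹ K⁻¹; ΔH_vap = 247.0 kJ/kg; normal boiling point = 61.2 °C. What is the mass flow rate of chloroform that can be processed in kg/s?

ṁ = 0.827 kg/s

Δh = 0.970×(61.2−49.1) + 247.0 + 0.550×(166−61.2) = 316.38 kJ/kg
Q = 15700 kJ/min = 261.67 kJ/s = 261.67 kJ/s
ṁ = Q/Δh = 261.67 / 316.38 = 0.82707 kg/s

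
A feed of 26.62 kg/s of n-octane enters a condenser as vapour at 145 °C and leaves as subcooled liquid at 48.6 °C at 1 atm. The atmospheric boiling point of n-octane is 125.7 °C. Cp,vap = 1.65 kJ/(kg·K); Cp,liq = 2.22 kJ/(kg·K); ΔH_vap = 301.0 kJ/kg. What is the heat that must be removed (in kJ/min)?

Q_c = 805000 kJ/min

vapour 145→125.7 °C: -31.845 kJ/kg
condensation at 125.7 °C: -301 kJ/kg
liquid 125.7→48.6 °C: -171.16 kJ/kg
Δh = -31.845 + -301 + -171.16 = -504.01 kJ/kg
Q = ṁ·Δh = 26.62 kg/s × -504.01 kJ/kg = -13417 kJ/s
|Q| = 13417 kW = 805000 kJ/min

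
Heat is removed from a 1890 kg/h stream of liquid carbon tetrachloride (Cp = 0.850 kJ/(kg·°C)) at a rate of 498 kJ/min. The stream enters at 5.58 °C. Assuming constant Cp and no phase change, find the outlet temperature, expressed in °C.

T_out = -13.0 °C

Q = 498 kJ/min = 29880 kJ/h
ΔT = Q/(ṁ·Cp) = 29880/(1890×0.850) = 18.599 K
T_out = 5.58 − 18.599 = -13.019 °C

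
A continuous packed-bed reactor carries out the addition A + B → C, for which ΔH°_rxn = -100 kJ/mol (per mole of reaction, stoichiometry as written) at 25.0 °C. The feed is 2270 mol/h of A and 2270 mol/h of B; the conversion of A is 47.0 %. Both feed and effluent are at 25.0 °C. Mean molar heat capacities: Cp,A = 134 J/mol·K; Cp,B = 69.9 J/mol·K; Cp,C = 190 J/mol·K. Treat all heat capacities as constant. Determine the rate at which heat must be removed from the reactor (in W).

Q_out = 29600 W

Extent of reaction ξ = 0.470 × 2270 = 1066.9 mol/h
Reaction term: ξ·ΔH°_rxn = 1066.9 × -100 = -106690 kJ/h
Q = ΔH = -106690 kJ/h = -29.636 kW
Heat removed = 29636 W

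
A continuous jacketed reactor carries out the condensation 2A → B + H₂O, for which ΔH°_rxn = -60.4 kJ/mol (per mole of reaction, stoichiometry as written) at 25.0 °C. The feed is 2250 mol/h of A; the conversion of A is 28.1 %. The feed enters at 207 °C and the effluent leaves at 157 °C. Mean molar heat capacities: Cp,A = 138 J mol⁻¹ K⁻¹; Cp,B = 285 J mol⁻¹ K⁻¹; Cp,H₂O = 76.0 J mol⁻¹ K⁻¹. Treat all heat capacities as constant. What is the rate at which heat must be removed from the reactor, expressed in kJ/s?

Extent of reaction ξ = 0.281 × 2250 / 2 = 316.13 mol/h
Reaction term: ξ·ΔH°_rxn = 316.13 × -60.4 = -19094 kJ/h
Sensible, feed 207→25 °C: -56511 kJ/h
Outlet flows (mol/h): A 1617.8, B 316.13, H₂O 316.13
Sensible, products 25→157 °C: 44533 kJ/h
Q = ΔH = -31072 kJ/h = -8.6311 kW
Heat removed = 8.6311 kJ/s

Q_out = 8.63 kJ/s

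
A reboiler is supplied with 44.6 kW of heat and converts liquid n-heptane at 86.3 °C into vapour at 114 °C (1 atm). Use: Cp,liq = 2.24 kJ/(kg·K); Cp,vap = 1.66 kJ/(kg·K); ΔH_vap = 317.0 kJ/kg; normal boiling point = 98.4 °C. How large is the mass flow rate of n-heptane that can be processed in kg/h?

ṁ = 434 kg/h

Δh = 2.24×(98.4−86.3) + 317.0 + 1.66×(114−98.4) = 370 kJ/kg
Q = 44.6 kW = 44.6 kJ/s = 160560 kJ/h
ṁ = Q/Δh = 160560 / 370 = 433.95 kg/h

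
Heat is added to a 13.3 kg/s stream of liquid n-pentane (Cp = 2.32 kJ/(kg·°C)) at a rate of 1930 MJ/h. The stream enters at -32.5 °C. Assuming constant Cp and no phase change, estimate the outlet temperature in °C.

Q = 1930 MJ/h = 536.11 kJ/s
ΔT = Q/(ṁ·Cp) = 536.11/(13.3×2.32) = 17.375 K
T_out = -32.5 + 17.375 = -15.125 °C

T_out = -15.1 °C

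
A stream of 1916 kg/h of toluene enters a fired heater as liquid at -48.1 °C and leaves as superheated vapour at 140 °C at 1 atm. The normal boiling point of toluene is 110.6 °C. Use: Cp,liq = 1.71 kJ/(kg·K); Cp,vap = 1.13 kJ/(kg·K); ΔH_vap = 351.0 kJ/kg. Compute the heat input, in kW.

liquid -48.1→110.6 °C: 271.38 kJ/kg
vaporisation at 110.6 °C: 351 kJ/kg
vapour 110.6→140 °C: 33.222 kJ/kg
Δh = 271.38 + 351 + 33.222 = 655.6 kJ/kg
Q = ṁ·Δh = 1916 kg/h × 655.6 kJ/kg = 1.2561e+06 kJ/h
|Q| = 348.92 kW

Q = 349 kW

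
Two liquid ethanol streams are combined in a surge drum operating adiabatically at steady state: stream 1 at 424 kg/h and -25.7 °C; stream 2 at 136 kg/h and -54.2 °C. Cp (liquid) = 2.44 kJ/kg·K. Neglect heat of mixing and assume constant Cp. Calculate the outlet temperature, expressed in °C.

T_out = -32.6 °C

Energy balance with Q = 0: Σ ṁᵢCp,ᵢ(T_out − Tᵢ) = 0
Σ ṁᵢCp,ᵢTᵢ = 424×2.44×-25.7 + 136×2.44×-54.2 = -44574
Σ ṁᵢCp,ᵢ = 424×2.44 + 136×2.44 = 1366.4
T_out = -44574 / 1366.4 = -32.621 °C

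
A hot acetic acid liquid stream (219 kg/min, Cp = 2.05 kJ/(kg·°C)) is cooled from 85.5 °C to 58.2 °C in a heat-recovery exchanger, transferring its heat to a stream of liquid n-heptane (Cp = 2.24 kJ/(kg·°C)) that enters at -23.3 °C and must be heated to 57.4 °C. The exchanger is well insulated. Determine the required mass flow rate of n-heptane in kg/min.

ṁ_c = 67.8 kg/min

Heat released by hot stream: Q = 219 × 2.05 × (85.5 − 58.2) = 12256 kJ/min
Energy balance on cold side (adiabatic exchanger): Q = ṁ_c·Cp_c·(T_c,out − T_c,in)
ṁ_c = 12256 / [2.24 × (57.4 − -23.3)] = 67.801 kg/min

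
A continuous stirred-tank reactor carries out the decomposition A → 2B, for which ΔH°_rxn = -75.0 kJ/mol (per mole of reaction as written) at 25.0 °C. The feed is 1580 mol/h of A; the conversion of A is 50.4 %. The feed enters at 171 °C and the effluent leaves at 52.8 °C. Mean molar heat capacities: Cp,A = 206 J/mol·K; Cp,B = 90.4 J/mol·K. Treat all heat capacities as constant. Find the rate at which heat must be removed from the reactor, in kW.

Q_out = 27.4 kW

Extent of reaction ξ = 0.504 × 1580 = 796.32 mol/h
Reaction term: ξ·ΔH°_rxn = 796.32 × -75.0 = -59724 kJ/h
Sensible, feed 171→25 °C: -47520 kJ/h
Outlet flows (mol/h): A 783.68, B 1592.6
Sensible, products 25→52.8 °C: 8490.5 kJ/h
Q = ΔH = -98754 kJ/h = -27.432 kW
Heat removed = 27.432 kW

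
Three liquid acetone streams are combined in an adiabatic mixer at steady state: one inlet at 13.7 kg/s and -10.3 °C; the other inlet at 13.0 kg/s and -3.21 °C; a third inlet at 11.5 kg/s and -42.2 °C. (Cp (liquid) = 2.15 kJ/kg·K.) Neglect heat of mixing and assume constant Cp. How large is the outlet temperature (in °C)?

T_out = -17.5 °C

Adiabatic, steady state ⇒ Σ ṁᵢCp,ᵢ(T_out − Tᵢ) = 0
T_out = Σ ṁᵢCp,ᵢTᵢ / Σ ṁᵢCp,ᵢ
      = -1436.5 / 82.13 = -17.491 °C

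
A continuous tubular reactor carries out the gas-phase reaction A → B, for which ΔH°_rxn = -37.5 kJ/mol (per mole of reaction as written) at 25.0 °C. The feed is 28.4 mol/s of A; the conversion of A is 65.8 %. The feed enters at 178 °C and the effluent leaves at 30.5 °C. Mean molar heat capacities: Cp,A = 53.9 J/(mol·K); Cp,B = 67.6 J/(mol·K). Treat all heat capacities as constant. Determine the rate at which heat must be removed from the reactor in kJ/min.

Extent of reaction ξ = 0.658 × 28.4 = 18.687 mol/s
Reaction term: ξ·ΔH°_rxn = 18.687 × -37.5 = -700.77 kJ/s
Sensible, feed 178→25 °C: -234.21 kJ/s
Outlet flows (mol/s): A 9.7128, B 18.687
Sensible, products 25→30.5 °C: 9.8273 kJ/s
Q = ΔH = -925.15 kJ/s = -925.15 kW
Heat removed = 55509 kJ/min

Q_out = 55500 kJ/min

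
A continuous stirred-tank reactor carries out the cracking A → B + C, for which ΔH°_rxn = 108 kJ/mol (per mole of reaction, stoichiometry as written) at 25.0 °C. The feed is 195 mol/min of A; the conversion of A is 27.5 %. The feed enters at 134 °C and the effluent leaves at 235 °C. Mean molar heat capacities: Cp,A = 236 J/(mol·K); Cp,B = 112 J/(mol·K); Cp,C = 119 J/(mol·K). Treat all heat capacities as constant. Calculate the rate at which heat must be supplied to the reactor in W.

Q_in = 173000 W

Extent of reaction ξ = 0.275 × 195 = 53.625 mol/min
Reaction term: ξ·ΔH°_rxn = 53.625 × 108 = 5791.5 kJ/min
Sensible, feed 134→25 °C: -5016.2 kJ/min
Outlet flows (mol/min): A 141.38, B 53.625, C 53.625
Sensible, products 25→235 °C: 9607.9 kJ/min
Q = ΔH = 10383 kJ/min = 173.05 kW
Heat supplied = 173050 W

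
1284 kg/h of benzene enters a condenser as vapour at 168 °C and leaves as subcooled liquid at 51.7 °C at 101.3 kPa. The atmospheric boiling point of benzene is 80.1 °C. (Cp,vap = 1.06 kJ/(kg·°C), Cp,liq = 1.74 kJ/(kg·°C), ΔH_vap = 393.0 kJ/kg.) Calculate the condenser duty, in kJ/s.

vapour 168→80.1 °C: -93.174 kJ/kg
condensation at 80.1 °C: -393 kJ/kg
liquid 80.1→51.7 °C: -49.416 kJ/kg
Δh = -93.174 + -393 + -49.416 = -535.59 kJ/kg
Q = ṁ·Δh = 1284 kg/h × -535.59 kJ/kg = -687700 kJ/h
|Q| = 191.03 kW

Q_c = 191 kJ/s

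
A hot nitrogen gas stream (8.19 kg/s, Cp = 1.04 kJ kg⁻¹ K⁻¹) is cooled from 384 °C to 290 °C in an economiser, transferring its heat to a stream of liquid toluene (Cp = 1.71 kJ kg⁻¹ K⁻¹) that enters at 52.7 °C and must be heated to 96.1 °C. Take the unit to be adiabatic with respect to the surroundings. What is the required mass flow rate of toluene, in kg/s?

ṁ_c = 10.8 kg/s

Heat released by hot stream: Q = 8.19 × 1.04 × (384 − 290) = 800.65 kJ/s
Energy balance on cold side (adiabatic exchanger): Q = ṁ_c·Cp_c·(T_c,out − T_c,in)
ṁ_c = 800.65 / [1.71 × (96.1 − 52.7)] = 10.788 kg/s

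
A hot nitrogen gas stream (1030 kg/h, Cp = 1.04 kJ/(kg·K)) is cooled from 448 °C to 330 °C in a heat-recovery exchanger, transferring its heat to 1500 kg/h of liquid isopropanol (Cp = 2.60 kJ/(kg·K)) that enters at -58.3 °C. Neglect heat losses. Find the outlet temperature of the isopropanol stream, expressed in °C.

T_c,out = -25.9 °C

Heat released by hot stream: Q = 1030 × 1.04 × (448 − 330) = 126400 kJ/h
Energy balance on cold side (adiabatic exchanger): Q = ṁ_c·Cp_c·(T_c,out − T_c,in)
T_c,out = -58.3 + 126400/(1500 × 2.60) = -25.889 °C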